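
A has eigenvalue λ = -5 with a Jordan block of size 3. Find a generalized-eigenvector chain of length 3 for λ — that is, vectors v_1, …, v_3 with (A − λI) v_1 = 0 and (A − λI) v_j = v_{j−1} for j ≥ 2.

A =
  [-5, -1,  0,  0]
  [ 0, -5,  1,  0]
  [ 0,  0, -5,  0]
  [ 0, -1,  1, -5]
A Jordan chain for λ = -5 of length 3:
v_1 = (-1, 0, 0, -1)ᵀ
v_2 = (0, 1, 0, 1)ᵀ
v_3 = (0, 0, 1, 0)ᵀ

Let N = A − (-5)·I. We want v_3 with N^3 v_3 = 0 but N^2 v_3 ≠ 0; then v_{j-1} := N · v_j for j = 3, …, 2.

Pick v_3 = (0, 0, 1, 0)ᵀ.
Then v_2 = N · v_3 = (0, 1, 0, 1)ᵀ.
Then v_1 = N · v_2 = (-1, 0, 0, -1)ᵀ.

Sanity check: (A − (-5)·I) v_1 = (0, 0, 0, 0)ᵀ = 0. ✓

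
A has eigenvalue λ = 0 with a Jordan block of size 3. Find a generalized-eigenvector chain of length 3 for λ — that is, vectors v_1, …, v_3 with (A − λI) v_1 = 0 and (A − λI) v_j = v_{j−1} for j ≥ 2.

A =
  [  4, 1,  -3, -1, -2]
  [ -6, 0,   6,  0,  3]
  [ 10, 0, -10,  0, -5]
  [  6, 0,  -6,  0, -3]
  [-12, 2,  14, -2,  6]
A Jordan chain for λ = 0 of length 3:
v_1 = (-2, 0, 0, 0, -4)ᵀ
v_2 = (4, -6, 10, 6, -12)ᵀ
v_3 = (1, 0, 0, 0, 0)ᵀ

Let N = A − (0)·I. We want v_3 with N^3 v_3 = 0 but N^2 v_3 ≠ 0; then v_{j-1} := N · v_j for j = 3, …, 2.

Pick v_3 = (1, 0, 0, 0, 0)ᵀ.
Then v_2 = N · v_3 = (4, -6, 10, 6, -12)ᵀ.
Then v_1 = N · v_2 = (-2, 0, 0, 0, -4)ᵀ.

Sanity check: (A − (0)·I) v_1 = (0, 0, 0, 0, 0)ᵀ = 0. ✓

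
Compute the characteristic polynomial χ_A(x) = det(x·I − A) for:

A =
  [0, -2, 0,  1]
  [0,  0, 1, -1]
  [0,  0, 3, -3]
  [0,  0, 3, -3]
x^4

Expanding det(x·I − A) (e.g. by cofactor expansion or by noting that A is similar to its Jordan form J, which has the same characteristic polynomial as A) gives
  χ_A(x) = x^4
which factors as x^4. The eigenvalues (with algebraic multiplicities) are λ = 0 with multiplicity 4.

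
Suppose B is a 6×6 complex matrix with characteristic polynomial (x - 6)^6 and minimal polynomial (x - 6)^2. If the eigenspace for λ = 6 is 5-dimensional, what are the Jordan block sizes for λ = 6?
Block sizes for λ = 6: [2, 1, 1, 1, 1]

Step 1 — from the characteristic polynomial, algebraic multiplicity of λ = 6 is 6. From dim ker(B − (6)·I) = 5, there are exactly 5 Jordan blocks for λ = 6.
Step 2 — from the minimal polynomial, the factor (x − 6)^2 tells us the largest block for λ = 6 has size 2.
Step 3 — with total size 6, 5 blocks, and largest block 2, the block sizes (in nonincreasing order) are [2, 1, 1, 1, 1].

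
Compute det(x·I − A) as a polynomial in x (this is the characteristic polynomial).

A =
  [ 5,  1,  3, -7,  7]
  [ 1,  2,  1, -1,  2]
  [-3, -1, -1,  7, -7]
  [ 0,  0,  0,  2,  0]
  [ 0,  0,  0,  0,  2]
x^5 - 10*x^4 + 40*x^3 - 80*x^2 + 80*x - 32

Expanding det(x·I − A) (e.g. by cofactor expansion or by noting that A is similar to its Jordan form J, which has the same characteristic polynomial as A) gives
  χ_A(x) = x^5 - 10*x^4 + 40*x^3 - 80*x^2 + 80*x - 32
which factors as (x - 2)^5. The eigenvalues (with algebraic multiplicities) are λ = 2 with multiplicity 5.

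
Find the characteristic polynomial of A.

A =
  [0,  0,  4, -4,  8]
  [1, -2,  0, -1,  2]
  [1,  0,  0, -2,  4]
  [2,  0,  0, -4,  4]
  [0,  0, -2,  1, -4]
x^5 + 10*x^4 + 40*x^3 + 80*x^2 + 80*x + 32

Expanding det(x·I − A) (e.g. by cofactor expansion or by noting that A is similar to its Jordan form J, which has the same characteristic polynomial as A) gives
  χ_A(x) = x^5 + 10*x^4 + 40*x^3 + 80*x^2 + 80*x + 32
which factors as (x + 2)^5. The eigenvalues (with algebraic multiplicities) are λ = -2 with multiplicity 5.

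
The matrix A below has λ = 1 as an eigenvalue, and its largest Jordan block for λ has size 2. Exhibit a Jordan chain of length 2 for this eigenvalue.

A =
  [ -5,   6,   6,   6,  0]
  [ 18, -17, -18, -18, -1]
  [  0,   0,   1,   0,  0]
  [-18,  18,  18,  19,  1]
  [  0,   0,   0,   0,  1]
A Jordan chain for λ = 1 of length 2:
v_1 = (0, -1, 0, 1, 0)ᵀ
v_2 = (0, 0, 0, 0, 1)ᵀ

Let N = A − (1)·I. We want v_2 with N^2 v_2 = 0 but N^1 v_2 ≠ 0; then v_{j-1} := N · v_j for j = 2, …, 2.

Pick v_2 = (0, 0, 0, 0, 1)ᵀ.
Then v_1 = N · v_2 = (0, -1, 0, 1, 0)ᵀ.

Sanity check: (A − (1)·I) v_1 = (0, 0, 0, 0, 0)ᵀ = 0. ✓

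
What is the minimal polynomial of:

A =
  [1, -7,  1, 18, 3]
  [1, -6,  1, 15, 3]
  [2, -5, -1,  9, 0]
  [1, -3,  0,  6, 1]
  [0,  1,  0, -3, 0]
x^3

The characteristic polynomial is χ_A(x) = x^5, so the eigenvalues are known. The minimal polynomial is
  m_A(x) = Π_λ (x − λ)^{k_λ}
where k_λ is the size of the *largest* Jordan block for λ (equivalently, the smallest k with (A − λI)^k v = 0 for every generalised eigenvector v of λ).

  λ = 0: largest Jordan block has size 3, contributing (x − 0)^3

So m_A(x) = x^3 = x^3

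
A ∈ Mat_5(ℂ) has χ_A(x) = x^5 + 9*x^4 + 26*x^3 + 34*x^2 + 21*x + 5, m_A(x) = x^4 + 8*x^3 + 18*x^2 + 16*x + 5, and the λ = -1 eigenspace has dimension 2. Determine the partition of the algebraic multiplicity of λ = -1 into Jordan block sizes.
Block sizes for λ = -1: [3, 1]

Step 1 — from the characteristic polynomial, algebraic multiplicity of λ = -1 is 4. From dim ker(A − (-1)·I) = 2, there are exactly 2 Jordan blocks for λ = -1.
Step 2 — from the minimal polynomial, the factor (x + 1)^3 tells us the largest block for λ = -1 has size 3.
Step 3 — with total size 4, 2 blocks, and largest block 3, the block sizes (in nonincreasing order) are [3, 1].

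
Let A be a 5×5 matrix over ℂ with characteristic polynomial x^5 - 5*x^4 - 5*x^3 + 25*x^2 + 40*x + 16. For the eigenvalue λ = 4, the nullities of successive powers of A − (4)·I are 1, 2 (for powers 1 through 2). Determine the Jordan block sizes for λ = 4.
Block sizes for λ = 4: [2]

From the dimensions of kernels of powers, the number of Jordan blocks of size at least j is d_j − d_{j−1} where d_j = dim ker(N^j) (with d_0 = 0). Computing the differences gives [1, 1].
The number of blocks of size exactly k is (#blocks of size ≥ k) − (#blocks of size ≥ k + 1), so the partition is: 1 block(s) of size 2.
In nonincreasing order the block sizes are [2].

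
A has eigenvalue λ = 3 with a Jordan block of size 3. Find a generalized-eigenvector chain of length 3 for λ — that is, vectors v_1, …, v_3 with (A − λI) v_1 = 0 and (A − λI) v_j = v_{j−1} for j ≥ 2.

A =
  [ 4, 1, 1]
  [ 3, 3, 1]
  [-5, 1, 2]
A Jordan chain for λ = 3 of length 3:
v_1 = (-1, -2, 3)ᵀ
v_2 = (1, 3, -5)ᵀ
v_3 = (1, 0, 0)ᵀ

Let N = A − (3)·I. We want v_3 with N^3 v_3 = 0 but N^2 v_3 ≠ 0; then v_{j-1} := N · v_j for j = 3, …, 2.

Pick v_3 = (1, 0, 0)ᵀ.
Then v_2 = N · v_3 = (1, 3, -5)ᵀ.
Then v_1 = N · v_2 = (-1, -2, 3)ᵀ.

Sanity check: (A − (3)·I) v_1 = (0, 0, 0)ᵀ = 0. ✓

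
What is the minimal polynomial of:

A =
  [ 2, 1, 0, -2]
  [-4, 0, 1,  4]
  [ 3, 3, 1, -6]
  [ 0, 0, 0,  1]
x^3 - 3*x^2 + 3*x - 1

The characteristic polynomial is χ_A(x) = (x - 1)^4, so the eigenvalues are known. The minimal polynomial is
  m_A(x) = Π_λ (x − λ)^{k_λ}
where k_λ is the size of the *largest* Jordan block for λ (equivalently, the smallest k with (A − λI)^k v = 0 for every generalised eigenvector v of λ).

  λ = 1: largest Jordan block has size 3, contributing (x − 1)^3

So m_A(x) = (x - 1)^3 = x^3 - 3*x^2 + 3*x - 1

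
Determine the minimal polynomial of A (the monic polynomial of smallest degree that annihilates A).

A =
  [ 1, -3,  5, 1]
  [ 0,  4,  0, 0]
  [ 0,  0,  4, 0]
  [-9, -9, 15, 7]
x^2 - 8*x + 16

The characteristic polynomial is χ_A(x) = (x - 4)^4, so the eigenvalues are known. The minimal polynomial is
  m_A(x) = Π_λ (x − λ)^{k_λ}
where k_λ is the size of the *largest* Jordan block for λ (equivalently, the smallest k with (A − λI)^k v = 0 for every generalised eigenvector v of λ).

  λ = 4: largest Jordan block has size 2, contributing (x − 4)^2

So m_A(x) = (x - 4)^2 = x^2 - 8*x + 16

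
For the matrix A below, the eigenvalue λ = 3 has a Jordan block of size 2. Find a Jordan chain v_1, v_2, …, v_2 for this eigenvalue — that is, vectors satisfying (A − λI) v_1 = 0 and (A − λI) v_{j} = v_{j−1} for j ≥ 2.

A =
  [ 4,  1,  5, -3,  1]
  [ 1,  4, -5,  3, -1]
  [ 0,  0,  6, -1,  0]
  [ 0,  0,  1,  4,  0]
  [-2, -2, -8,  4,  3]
A Jordan chain for λ = 3 of length 2:
v_1 = (1, -1, 0, 0, 0)ᵀ
v_2 = (0, 0, 0, 0, 1)ᵀ

Let N = A − (3)·I. We want v_2 with N^2 v_2 = 0 but N^1 v_2 ≠ 0; then v_{j-1} := N · v_j for j = 2, …, 2.

Pick v_2 = (0, 0, 0, 0, 1)ᵀ.
Then v_1 = N · v_2 = (1, -1, 0, 0, 0)ᵀ.

Sanity check: (A − (3)·I) v_1 = (0, 0, 0, 0, 0)ᵀ = 0. ✓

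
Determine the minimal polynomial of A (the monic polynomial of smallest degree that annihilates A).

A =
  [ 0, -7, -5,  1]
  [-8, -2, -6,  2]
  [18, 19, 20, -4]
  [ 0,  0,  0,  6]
x^3 - 18*x^2 + 108*x - 216

The characteristic polynomial is χ_A(x) = (x - 6)^4, so the eigenvalues are known. The minimal polynomial is
  m_A(x) = Π_λ (x − λ)^{k_λ}
where k_λ is the size of the *largest* Jordan block for λ (equivalently, the smallest k with (A − λI)^k v = 0 for every generalised eigenvector v of λ).

  λ = 6: largest Jordan block has size 3, contributing (x − 6)^3

So m_A(x) = (x - 6)^3 = x^3 - 18*x^2 + 108*x - 216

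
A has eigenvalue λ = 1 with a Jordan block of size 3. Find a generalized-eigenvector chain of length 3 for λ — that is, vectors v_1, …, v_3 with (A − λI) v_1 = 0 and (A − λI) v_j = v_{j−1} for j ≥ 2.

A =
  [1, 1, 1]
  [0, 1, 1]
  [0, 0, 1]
A Jordan chain for λ = 1 of length 3:
v_1 = (1, 0, 0)ᵀ
v_2 = (1, 1, 0)ᵀ
v_3 = (0, 0, 1)ᵀ

Let N = A − (1)·I. We want v_3 with N^3 v_3 = 0 but N^2 v_3 ≠ 0; then v_{j-1} := N · v_j for j = 3, …, 2.

Pick v_3 = (0, 0, 1)ᵀ.
Then v_2 = N · v_3 = (1, 1, 0)ᵀ.
Then v_1 = N · v_2 = (1, 0, 0)ᵀ.

Sanity check: (A − (1)·I) v_1 = (0, 0, 0)ᵀ = 0. ✓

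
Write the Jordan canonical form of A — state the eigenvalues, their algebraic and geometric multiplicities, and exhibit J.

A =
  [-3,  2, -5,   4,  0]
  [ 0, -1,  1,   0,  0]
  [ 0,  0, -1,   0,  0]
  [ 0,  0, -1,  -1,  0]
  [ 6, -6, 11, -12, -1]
J_1(-3) ⊕ J_2(-1) ⊕ J_1(-1) ⊕ J_1(-1)

The characteristic polynomial is
  det(x·I − A) = x^5 + 7*x^4 + 18*x^3 + 22*x^2 + 13*x + 3 = (x + 1)^4*(x + 3)

Eigenvalues and multiplicities (the geometric multiplicity of λ is n − rank(A − λI), which equals the number of Jordan blocks for λ):
  λ = -3: algebraic multiplicity = 1, geometric multiplicity = 1
  λ = -1: algebraic multiplicity = 4, geometric multiplicity = 3

Determining the block sizes for each eigenvalue:
  λ = -3: one block (gm = 1), so the single block has size am = 1 → block sizes [1]
  λ = -1: 3 blocks summing to 4 forces exactly one block of size 2 and the rest size 1 → block sizes [2, 1, 1]

Assembling the blocks gives a Jordan form
J =
  [-3,  0,  0,  0,  0]
  [ 0, -1,  1,  0,  0]
  [ 0,  0, -1,  0,  0]
  [ 0,  0,  0, -1,  0]
  [ 0,  0,  0,  0, -1]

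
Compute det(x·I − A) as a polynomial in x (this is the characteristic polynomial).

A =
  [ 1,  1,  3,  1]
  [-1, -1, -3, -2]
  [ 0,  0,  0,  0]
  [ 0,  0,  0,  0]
x^4

Expanding det(x·I − A) (e.g. by cofactor expansion or by noting that A is similar to its Jordan form J, which has the same characteristic polynomial as A) gives
  χ_A(x) = x^4
which factors as x^4. The eigenvalues (with algebraic multiplicities) are λ = 0 with multiplicity 4.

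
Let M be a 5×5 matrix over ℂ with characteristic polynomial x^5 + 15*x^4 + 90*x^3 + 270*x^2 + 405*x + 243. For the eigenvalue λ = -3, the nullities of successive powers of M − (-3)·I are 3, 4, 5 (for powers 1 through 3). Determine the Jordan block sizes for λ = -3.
Block sizes for λ = -3: [3, 1, 1]

From the dimensions of kernels of powers, the number of Jordan blocks of size at least j is d_j − d_{j−1} where d_j = dim ker(N^j) (with d_0 = 0). Computing the differences gives [3, 1, 1].
The number of blocks of size exactly k is (#blocks of size ≥ k) − (#blocks of size ≥ k + 1), so the partition is: 2 block(s) of size 1, 1 block(s) of size 3.
In nonincreasing order the block sizes are [3, 1, 1].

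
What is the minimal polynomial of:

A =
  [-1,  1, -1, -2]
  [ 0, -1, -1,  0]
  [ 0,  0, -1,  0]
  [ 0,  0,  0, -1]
x^3 + 3*x^2 + 3*x + 1

The characteristic polynomial is χ_A(x) = (x + 1)^4, so the eigenvalues are known. The minimal polynomial is
  m_A(x) = Π_λ (x − λ)^{k_λ}
where k_λ is the size of the *largest* Jordan block for λ (equivalently, the smallest k with (A − λI)^k v = 0 for every generalised eigenvector v of λ).

  λ = -1: largest Jordan block has size 3, contributing (x + 1)^3

So m_A(x) = (x + 1)^3 = x^3 + 3*x^2 + 3*x + 1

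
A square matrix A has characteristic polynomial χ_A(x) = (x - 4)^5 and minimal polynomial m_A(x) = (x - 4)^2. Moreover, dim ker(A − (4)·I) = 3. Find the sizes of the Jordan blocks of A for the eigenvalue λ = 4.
Block sizes for λ = 4: [2, 2, 1]

Step 1 — from the characteristic polynomial, algebraic multiplicity of λ = 4 is 5. From dim ker(A − (4)·I) = 3, there are exactly 3 Jordan blocks for λ = 4.
Step 2 — from the minimal polynomial, the factor (x − 4)^2 tells us the largest block for λ = 4 has size 2.
Step 3 — with total size 5, 3 blocks, and largest block 2, the block sizes (in nonincreasing order) are [2, 2, 1].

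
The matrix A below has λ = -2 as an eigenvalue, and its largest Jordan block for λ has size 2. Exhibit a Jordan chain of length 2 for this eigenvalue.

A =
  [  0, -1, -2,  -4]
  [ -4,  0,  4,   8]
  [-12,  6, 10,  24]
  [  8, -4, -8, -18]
A Jordan chain for λ = -2 of length 2:
v_1 = (2, -4, -12, 8)ᵀ
v_2 = (1, 0, 0, 0)ᵀ

Let N = A − (-2)·I. We want v_2 with N^2 v_2 = 0 but N^1 v_2 ≠ 0; then v_{j-1} := N · v_j for j = 2, …, 2.

Pick v_2 = (1, 0, 0, 0)ᵀ.
Then v_1 = N · v_2 = (2, -4, -12, 8)ᵀ.

Sanity check: (A − (-2)·I) v_1 = (0, 0, 0, 0)ᵀ = 0. ✓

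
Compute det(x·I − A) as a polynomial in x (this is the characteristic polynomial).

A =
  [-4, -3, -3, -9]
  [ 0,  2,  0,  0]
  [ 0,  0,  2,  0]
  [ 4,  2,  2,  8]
x^4 - 8*x^3 + 24*x^2 - 32*x + 16

Expanding det(x·I − A) (e.g. by cofactor expansion or by noting that A is similar to its Jordan form J, which has the same characteristic polynomial as A) gives
  χ_A(x) = x^4 - 8*x^3 + 24*x^2 - 32*x + 16
which factors as (x - 2)^4. The eigenvalues (with algebraic multiplicities) are λ = 2 with multiplicity 4.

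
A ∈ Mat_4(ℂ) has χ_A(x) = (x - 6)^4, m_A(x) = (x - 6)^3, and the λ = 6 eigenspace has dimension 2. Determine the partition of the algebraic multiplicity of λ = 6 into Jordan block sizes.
Block sizes for λ = 6: [3, 1]

Step 1 — from the characteristic polynomial, algebraic multiplicity of λ = 6 is 4. From dim ker(A − (6)·I) = 2, there are exactly 2 Jordan blocks for λ = 6.
Step 2 — from the minimal polynomial, the factor (x − 6)^3 tells us the largest block for λ = 6 has size 3.
Step 3 — with total size 4, 2 blocks, and largest block 3, the block sizes (in nonincreasing order) are [3, 1].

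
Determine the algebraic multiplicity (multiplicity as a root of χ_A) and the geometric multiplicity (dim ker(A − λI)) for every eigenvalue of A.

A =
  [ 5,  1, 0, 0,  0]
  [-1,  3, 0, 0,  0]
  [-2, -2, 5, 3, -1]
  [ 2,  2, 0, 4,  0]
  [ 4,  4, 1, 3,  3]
λ = 4: alg = 5, geom = 3

Step 1 — factor the characteristic polynomial to read off the algebraic multiplicities:
  χ_A(x) = (x - 4)^5

Step 2 — compute geometric multiplicities via the rank-nullity identity g(λ) = n − rank(A − λI):
  rank(A − (4)·I) = 2, so dim ker(A − (4)·I) = n − 2 = 3

Summary:
  λ = 4: algebraic multiplicity = 5, geometric multiplicity = 3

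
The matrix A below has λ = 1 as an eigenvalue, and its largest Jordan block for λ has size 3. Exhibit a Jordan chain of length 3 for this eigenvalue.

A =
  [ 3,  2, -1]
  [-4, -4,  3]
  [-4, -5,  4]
A Jordan chain for λ = 1 of length 3:
v_1 = (-1, 2, 2)ᵀ
v_2 = (2, -5, -5)ᵀ
v_3 = (0, 1, 0)ᵀ

Let N = A − (1)·I. We want v_3 with N^3 v_3 = 0 but N^2 v_3 ≠ 0; then v_{j-1} := N · v_j for j = 3, …, 2.

Pick v_3 = (0, 1, 0)ᵀ.
Then v_2 = N · v_3 = (2, -5, -5)ᵀ.
Then v_1 = N · v_2 = (-1, 2, 2)ᵀ.

Sanity check: (A − (1)·I) v_1 = (0, 0, 0)ᵀ = 0. ✓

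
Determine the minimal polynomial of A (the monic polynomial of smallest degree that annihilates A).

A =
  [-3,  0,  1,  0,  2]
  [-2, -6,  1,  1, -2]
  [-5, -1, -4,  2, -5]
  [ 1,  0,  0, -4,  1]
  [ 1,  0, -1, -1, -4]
x^5 + 21*x^4 + 174*x^3 + 710*x^2 + 1425*x + 1125

The characteristic polynomial is χ_A(x) = (x + 3)^2*(x + 5)^3, so the eigenvalues are known. The minimal polynomial is
  m_A(x) = Π_λ (x − λ)^{k_λ}
where k_λ is the size of the *largest* Jordan block for λ (equivalently, the smallest k with (A − λI)^k v = 0 for every generalised eigenvector v of λ).

  λ = -5: largest Jordan block has size 3, contributing (x + 5)^3
  λ = -3: largest Jordan block has size 2, contributing (x + 3)^2

So m_A(x) = (x + 3)^2*(x + 5)^3 = x^5 + 21*x^4 + 174*x^3 + 710*x^2 + 1425*x + 1125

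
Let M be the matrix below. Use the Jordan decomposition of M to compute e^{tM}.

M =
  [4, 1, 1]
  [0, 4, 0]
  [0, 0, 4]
e^{tM} =
  [exp(4*t), t*exp(4*t), t*exp(4*t)]
  [0, exp(4*t), 0]
  [0, 0, exp(4*t)]

Strategy: write M = P · J · P⁻¹ where J is a Jordan canonical form, so e^{tM} = P · e^{tJ} · P⁻¹, and e^{tJ} can be computed block-by-block.

M has Jordan form
J =
  [4, 1, 0]
  [0, 4, 0]
  [0, 0, 4]
(up to reordering of blocks).

Per-block formulas:
  For a 1×1 block at λ = 4: exp(t · [4]) = [e^(4t)].
  For a 2×2 Jordan block J_2(4): exp(t · J_2(4)) = e^(4t)·(I + t·N), where N is the 2×2 nilpotent shift.

After assembling e^{tJ} and conjugating by P, we get:

e^{tM} =
  [exp(4*t), t*exp(4*t), t*exp(4*t)]
  [0, exp(4*t), 0]
  [0, 0, exp(4*t)]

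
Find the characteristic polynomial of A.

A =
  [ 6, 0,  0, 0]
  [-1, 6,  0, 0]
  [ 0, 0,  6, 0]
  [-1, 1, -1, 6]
x^4 - 24*x^3 + 216*x^2 - 864*x + 1296

Expanding det(x·I − A) (e.g. by cofactor expansion or by noting that A is similar to its Jordan form J, which has the same characteristic polynomial as A) gives
  χ_A(x) = x^4 - 24*x^3 + 216*x^2 - 864*x + 1296
which factors as (x - 6)^4. The eigenvalues (with algebraic multiplicities) are λ = 6 with multiplicity 4.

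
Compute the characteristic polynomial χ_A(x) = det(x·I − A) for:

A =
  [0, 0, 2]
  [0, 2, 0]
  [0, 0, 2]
x^3 - 4*x^2 + 4*x

Expanding det(x·I − A) (e.g. by cofactor expansion or by noting that A is similar to its Jordan form J, which has the same characteristic polynomial as A) gives
  χ_A(x) = x^3 - 4*x^2 + 4*x
which factors as x*(x - 2)^2. The eigenvalues (with algebraic multiplicities) are λ = 0 with multiplicity 1, λ = 2 with multiplicity 2.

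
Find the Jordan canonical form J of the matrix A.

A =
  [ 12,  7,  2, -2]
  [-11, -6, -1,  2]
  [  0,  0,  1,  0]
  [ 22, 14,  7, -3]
J_3(1) ⊕ J_1(1)

The characteristic polynomial is
  det(x·I − A) = x^4 - 4*x^3 + 6*x^2 - 4*x + 1 = (x - 1)^4

Eigenvalues and multiplicities (the geometric multiplicity of λ is n − rank(A − λI), which equals the number of Jordan blocks for λ):
  λ = 1: algebraic multiplicity = 4, geometric multiplicity = 2

Determining the block sizes for each eigenvalue:
  λ = 1: with am = 4 and gm = 2, the partition is not yet determined (e.g. several partitions of 4 into 2 parts exist). Let N = A − (1)·I. Computing rank(N^1) = 2, rank(N^2) = 1, rank(N^3) = 0; the number of blocks of size ≥ j is rank(N^{j−1}) − rank(N^j), giving [2, 1, 1]. So we have 1 block(s) of size 3, 1 block(s) of size 1 → block sizes [3, 1]

Assembling the blocks gives a Jordan form
J =
  [1, 1, 0, 0]
  [0, 1, 1, 0]
  [0, 0, 1, 0]
  [0, 0, 0, 1]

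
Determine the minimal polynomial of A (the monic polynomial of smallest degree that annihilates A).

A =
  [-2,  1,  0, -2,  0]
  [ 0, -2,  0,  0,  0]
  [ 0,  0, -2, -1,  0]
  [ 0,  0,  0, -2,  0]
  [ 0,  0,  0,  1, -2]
x^2 + 4*x + 4

The characteristic polynomial is χ_A(x) = (x + 2)^5, so the eigenvalues are known. The minimal polynomial is
  m_A(x) = Π_λ (x − λ)^{k_λ}
where k_λ is the size of the *largest* Jordan block for λ (equivalently, the smallest k with (A − λI)^k v = 0 for every generalised eigenvector v of λ).

  λ = -2: largest Jordan block has size 2, contributing (x + 2)^2

So m_A(x) = (x + 2)^2 = x^2 + 4*x + 4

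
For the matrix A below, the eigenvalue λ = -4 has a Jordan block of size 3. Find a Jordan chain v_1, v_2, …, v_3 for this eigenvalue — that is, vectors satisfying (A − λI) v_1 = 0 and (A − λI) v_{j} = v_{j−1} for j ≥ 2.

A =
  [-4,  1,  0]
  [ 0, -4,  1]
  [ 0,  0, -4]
A Jordan chain for λ = -4 of length 3:
v_1 = (1, 0, 0)ᵀ
v_2 = (0, 1, 0)ᵀ
v_3 = (0, 0, 1)ᵀ

Let N = A − (-4)·I. We want v_3 with N^3 v_3 = 0 but N^2 v_3 ≠ 0; then v_{j-1} := N · v_j for j = 3, …, 2.

Pick v_3 = (0, 0, 1)ᵀ.
Then v_2 = N · v_3 = (0, 1, 0)ᵀ.
Then v_1 = N · v_2 = (1, 0, 0)ᵀ.

Sanity check: (A − (-4)·I) v_1 = (0, 0, 0)ᵀ = 0. ✓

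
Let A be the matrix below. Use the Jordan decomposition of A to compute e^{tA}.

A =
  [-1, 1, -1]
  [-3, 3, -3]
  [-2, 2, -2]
e^{tA} =
  [1 - t, t, -t]
  [-3*t, 3*t + 1, -3*t]
  [-2*t, 2*t, 1 - 2*t]

Strategy: write A = P · J · P⁻¹ where J is a Jordan canonical form, so e^{tA} = P · e^{tJ} · P⁻¹, and e^{tJ} can be computed block-by-block.

A has Jordan form
J =
  [0, 1, 0]
  [0, 0, 0]
  [0, 0, 0]
(up to reordering of blocks).

Per-block formulas:
  For a 2×2 Jordan block J_2(0): exp(t · J_2(0)) = e^(0t)·(I + t·N), where N is the 2×2 nilpotent shift.
  For a 1×1 block at λ = 0: exp(t · [0]) = [e^(0t)].

After assembling e^{tJ} and conjugating by P, we get:

e^{tA} =
  [1 - t, t, -t]
  [-3*t, 3*t + 1, -3*t]
  [-2*t, 2*t, 1 - 2*t]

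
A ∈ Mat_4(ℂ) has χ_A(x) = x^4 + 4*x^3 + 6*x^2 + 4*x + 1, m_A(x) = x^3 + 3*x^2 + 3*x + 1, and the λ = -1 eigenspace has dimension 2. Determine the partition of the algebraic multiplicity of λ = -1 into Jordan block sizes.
Block sizes for λ = -1: [3, 1]

Step 1 — from the characteristic polynomial, algebraic multiplicity of λ = -1 is 4. From dim ker(A − (-1)·I) = 2, there are exactly 2 Jordan blocks for λ = -1.
Step 2 — from the minimal polynomial, the factor (x + 1)^3 tells us the largest block for λ = -1 has size 3.
Step 3 — with total size 4, 2 blocks, and largest block 3, the block sizes (in nonincreasing order) are [3, 1].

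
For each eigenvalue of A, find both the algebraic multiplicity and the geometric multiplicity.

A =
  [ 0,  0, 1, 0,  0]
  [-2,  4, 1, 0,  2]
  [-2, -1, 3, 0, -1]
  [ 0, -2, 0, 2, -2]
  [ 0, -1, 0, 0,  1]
λ = 2: alg = 5, geom = 3

Step 1 — factor the characteristic polynomial to read off the algebraic multiplicities:
  χ_A(x) = (x - 2)^5

Step 2 — compute geometric multiplicities via the rank-nullity identity g(λ) = n − rank(A − λI):
  rank(A − (2)·I) = 2, so dim ker(A − (2)·I) = n − 2 = 3

Summary:
  λ = 2: algebraic multiplicity = 5, geometric multiplicity = 3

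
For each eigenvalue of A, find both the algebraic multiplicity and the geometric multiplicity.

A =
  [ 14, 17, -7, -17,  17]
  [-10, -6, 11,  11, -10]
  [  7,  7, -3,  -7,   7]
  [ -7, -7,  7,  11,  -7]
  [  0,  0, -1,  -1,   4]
λ = 4: alg = 5, geom = 2

Step 1 — factor the characteristic polynomial to read off the algebraic multiplicities:
  χ_A(x) = (x - 4)^5

Step 2 — compute geometric multiplicities via the rank-nullity identity g(λ) = n − rank(A − λI):
  rank(A − (4)·I) = 3, so dim ker(A − (4)·I) = n − 3 = 2

Summary:
  λ = 4: algebraic multiplicity = 5, geometric multiplicity = 2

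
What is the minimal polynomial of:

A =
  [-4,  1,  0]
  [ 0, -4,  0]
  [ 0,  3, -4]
x^2 + 8*x + 16

The characteristic polynomial is χ_A(x) = (x + 4)^3, so the eigenvalues are known. The minimal polynomial is
  m_A(x) = Π_λ (x − λ)^{k_λ}
where k_λ is the size of the *largest* Jordan block for λ (equivalently, the smallest k with (A − λI)^k v = 0 for every generalised eigenvector v of λ).

  λ = -4: largest Jordan block has size 2, contributing (x + 4)^2

So m_A(x) = (x + 4)^2 = x^2 + 8*x + 16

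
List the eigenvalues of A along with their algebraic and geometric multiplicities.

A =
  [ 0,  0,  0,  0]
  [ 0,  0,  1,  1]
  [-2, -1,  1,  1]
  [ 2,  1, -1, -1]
λ = 0: alg = 4, geom = 2

Step 1 — factor the characteristic polynomial to read off the algebraic multiplicities:
  χ_A(x) = x^4

Step 2 — compute geometric multiplicities via the rank-nullity identity g(λ) = n − rank(A − λI):
  rank(A − (0)·I) = 2, so dim ker(A − (0)·I) = n − 2 = 2

Summary:
  λ = 0: algebraic multiplicity = 4, geometric multiplicity = 2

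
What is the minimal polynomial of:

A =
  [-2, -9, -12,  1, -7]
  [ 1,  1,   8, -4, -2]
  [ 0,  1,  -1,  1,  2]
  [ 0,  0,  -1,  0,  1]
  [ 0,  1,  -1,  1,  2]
x^3

The characteristic polynomial is χ_A(x) = x^5, so the eigenvalues are known. The minimal polynomial is
  m_A(x) = Π_λ (x − λ)^{k_λ}
where k_λ is the size of the *largest* Jordan block for λ (equivalently, the smallest k with (A − λI)^k v = 0 for every generalised eigenvector v of λ).

  λ = 0: largest Jordan block has size 3, contributing (x − 0)^3

So m_A(x) = x^3 = x^3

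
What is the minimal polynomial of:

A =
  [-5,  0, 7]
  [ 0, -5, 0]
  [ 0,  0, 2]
x^2 + 3*x - 10

The characteristic polynomial is χ_A(x) = (x - 2)*(x + 5)^2, so the eigenvalues are known. The minimal polynomial is
  m_A(x) = Π_λ (x − λ)^{k_λ}
where k_λ is the size of the *largest* Jordan block for λ (equivalently, the smallest k with (A − λI)^k v = 0 for every generalised eigenvector v of λ).

  λ = -5: largest Jordan block has size 1, contributing (x + 5)
  λ = 2: largest Jordan block has size 1, contributing (x − 2)

So m_A(x) = (x - 2)*(x + 5) = x^2 + 3*x - 10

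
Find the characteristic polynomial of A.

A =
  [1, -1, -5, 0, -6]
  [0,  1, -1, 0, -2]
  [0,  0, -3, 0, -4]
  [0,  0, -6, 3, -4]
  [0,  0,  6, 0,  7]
x^5 - 9*x^4 + 30*x^3 - 46*x^2 + 33*x - 9

Expanding det(x·I − A) (e.g. by cofactor expansion or by noting that A is similar to its Jordan form J, which has the same characteristic polynomial as A) gives
  χ_A(x) = x^5 - 9*x^4 + 30*x^3 - 46*x^2 + 33*x - 9
which factors as (x - 3)^2*(x - 1)^3. The eigenvalues (with algebraic multiplicities) are λ = 1 with multiplicity 3, λ = 3 with multiplicity 2.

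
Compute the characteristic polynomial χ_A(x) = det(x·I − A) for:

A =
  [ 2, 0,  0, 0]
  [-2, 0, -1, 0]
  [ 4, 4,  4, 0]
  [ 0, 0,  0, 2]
x^4 - 8*x^3 + 24*x^2 - 32*x + 16

Expanding det(x·I − A) (e.g. by cofactor expansion or by noting that A is similar to its Jordan form J, which has the same characteristic polynomial as A) gives
  χ_A(x) = x^4 - 8*x^3 + 24*x^2 - 32*x + 16
which factors as (x - 2)^4. The eigenvalues (with algebraic multiplicities) are λ = 2 with multiplicity 4.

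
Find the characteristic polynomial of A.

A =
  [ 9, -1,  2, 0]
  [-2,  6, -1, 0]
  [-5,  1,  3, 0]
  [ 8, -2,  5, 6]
x^4 - 24*x^3 + 216*x^2 - 864*x + 1296

Expanding det(x·I − A) (e.g. by cofactor expansion or by noting that A is similar to its Jordan form J, which has the same characteristic polynomial as A) gives
  χ_A(x) = x^4 - 24*x^3 + 216*x^2 - 864*x + 1296
which factors as (x - 6)^4. The eigenvalues (with algebraic multiplicities) are λ = 6 with multiplicity 4.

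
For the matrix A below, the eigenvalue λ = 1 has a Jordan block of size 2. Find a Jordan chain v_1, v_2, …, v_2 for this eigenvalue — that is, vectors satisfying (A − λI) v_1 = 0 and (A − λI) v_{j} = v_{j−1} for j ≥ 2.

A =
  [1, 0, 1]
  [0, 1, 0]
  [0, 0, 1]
A Jordan chain for λ = 1 of length 2:
v_1 = (1, 0, 0)ᵀ
v_2 = (0, 0, 1)ᵀ

Let N = A − (1)·I. We want v_2 with N^2 v_2 = 0 but N^1 v_2 ≠ 0; then v_{j-1} := N · v_j for j = 2, …, 2.

Pick v_2 = (0, 0, 1)ᵀ.
Then v_1 = N · v_2 = (1, 0, 0)ᵀ.

Sanity check: (A − (1)·I) v_1 = (0, 0, 0)ᵀ = 0. ✓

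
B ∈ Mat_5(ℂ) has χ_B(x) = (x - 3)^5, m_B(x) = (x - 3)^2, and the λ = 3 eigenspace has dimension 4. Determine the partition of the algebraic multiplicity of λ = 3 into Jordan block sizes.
Block sizes for λ = 3: [2, 1, 1, 1]

Step 1 — from the characteristic polynomial, algebraic multiplicity of λ = 3 is 5. From dim ker(B − (3)·I) = 4, there are exactly 4 Jordan blocks for λ = 3.
Step 2 — from the minimal polynomial, the factor (x − 3)^2 tells us the largest block for λ = 3 has size 2.
Step 3 — with total size 5, 4 blocks, and largest block 2, the block sizes (in nonincreasing order) are [2, 1, 1, 1].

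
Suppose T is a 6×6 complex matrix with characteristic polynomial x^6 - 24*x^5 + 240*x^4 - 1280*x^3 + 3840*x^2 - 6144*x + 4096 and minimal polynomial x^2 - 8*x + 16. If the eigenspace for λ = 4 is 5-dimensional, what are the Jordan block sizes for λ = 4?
Block sizes for λ = 4: [2, 1, 1, 1, 1]

Step 1 — from the characteristic polynomial, algebraic multiplicity of λ = 4 is 6. From dim ker(T − (4)·I) = 5, there are exactly 5 Jordan blocks for λ = 4.
Step 2 — from the minimal polynomial, the factor (x − 4)^2 tells us the largest block for λ = 4 has size 2.
Step 3 — with total size 6, 5 blocks, and largest block 2, the block sizes (in nonincreasing order) are [2, 1, 1, 1, 1].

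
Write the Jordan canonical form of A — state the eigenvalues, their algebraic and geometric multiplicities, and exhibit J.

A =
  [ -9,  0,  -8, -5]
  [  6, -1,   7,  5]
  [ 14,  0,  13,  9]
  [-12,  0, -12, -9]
J_1(-3) ⊕ J_3(-1)

The characteristic polynomial is
  det(x·I − A) = x^4 + 6*x^3 + 12*x^2 + 10*x + 3 = (x + 1)^3*(x + 3)

Eigenvalues and multiplicities (the geometric multiplicity of λ is n − rank(A − λI), which equals the number of Jordan blocks for λ):
  λ = -3: algebraic multiplicity = 1, geometric multiplicity = 1
  λ = -1: algebraic multiplicity = 3, geometric multiplicity = 1

Determining the block sizes for each eigenvalue:
  λ = -3: one block (gm = 1), so the single block has size am = 1 → block sizes [1]
  λ = -1: one block (gm = 1), so the single block has size am = 3 → block sizes [3]

Assembling the blocks gives a Jordan form
J =
  [-3,  0,  0,  0]
  [ 0, -1,  1,  0]
  [ 0,  0, -1,  1]
  [ 0,  0,  0, -1]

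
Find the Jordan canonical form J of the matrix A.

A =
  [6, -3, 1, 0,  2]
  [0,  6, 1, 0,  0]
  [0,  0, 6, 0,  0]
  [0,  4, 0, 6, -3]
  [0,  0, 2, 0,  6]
J_3(6) ⊕ J_2(6)

The characteristic polynomial is
  det(x·I − A) = x^5 - 30*x^4 + 360*x^3 - 2160*x^2 + 6480*x - 7776 = (x - 6)^5

Eigenvalues and multiplicities (the geometric multiplicity of λ is n − rank(A − λI), which equals the number of Jordan blocks for λ):
  λ = 6: algebraic multiplicity = 5, geometric multiplicity = 2

Determining the block sizes for each eigenvalue:
  λ = 6: with am = 5 and gm = 2, the partition is not yet determined (e.g. several partitions of 5 into 2 parts exist). Let N = A − (6)·I. Computing rank(N^1) = 3, rank(N^2) = 1, rank(N^3) = 0; the number of blocks of size ≥ j is rank(N^{j−1}) − rank(N^j), giving [2, 2, 1]. So we have 1 block(s) of size 3, 1 block(s) of size 2 → block sizes [3, 2]

Assembling the blocks gives a Jordan form
J =
  [6, 1, 0, 0, 0]
  [0, 6, 1, 0, 0]
  [0, 0, 6, 0, 0]
  [0, 0, 0, 6, 1]
  [0, 0, 0, 0, 6]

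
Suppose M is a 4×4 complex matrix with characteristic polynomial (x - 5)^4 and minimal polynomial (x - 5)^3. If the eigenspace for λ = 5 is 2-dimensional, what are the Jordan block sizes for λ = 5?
Block sizes for λ = 5: [3, 1]

Step 1 — from the characteristic polynomial, algebraic multiplicity of λ = 5 is 4. From dim ker(M − (5)·I) = 2, there are exactly 2 Jordan blocks for λ = 5.
Step 2 — from the minimal polynomial, the factor (x − 5)^3 tells us the largest block for λ = 5 has size 3.
Step 3 — with total size 4, 2 blocks, and largest block 3, the block sizes (in nonincreasing order) are [3, 1].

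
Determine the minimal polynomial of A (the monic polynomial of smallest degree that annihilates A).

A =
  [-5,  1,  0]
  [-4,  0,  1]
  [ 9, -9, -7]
x^3 + 12*x^2 + 48*x + 64

The characteristic polynomial is χ_A(x) = (x + 4)^3, so the eigenvalues are known. The minimal polynomial is
  m_A(x) = Π_λ (x − λ)^{k_λ}
where k_λ is the size of the *largest* Jordan block for λ (equivalently, the smallest k with (A − λI)^k v = 0 for every generalised eigenvector v of λ).

  λ = -4: largest Jordan block has size 3, contributing (x + 4)^3

So m_A(x) = (x + 4)^3 = x^3 + 12*x^2 + 48*x + 64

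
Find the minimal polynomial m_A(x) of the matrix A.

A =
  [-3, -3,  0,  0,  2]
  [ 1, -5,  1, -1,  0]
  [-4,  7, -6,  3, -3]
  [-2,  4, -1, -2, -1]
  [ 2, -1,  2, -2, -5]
x^5 + 21*x^4 + 174*x^3 + 710*x^2 + 1425*x + 1125

The characteristic polynomial is χ_A(x) = (x + 3)^2*(x + 5)^3, so the eigenvalues are known. The minimal polynomial is
  m_A(x) = Π_λ (x − λ)^{k_λ}
where k_λ is the size of the *largest* Jordan block for λ (equivalently, the smallest k with (A − λI)^k v = 0 for every generalised eigenvector v of λ).

  λ = -5: largest Jordan block has size 3, contributing (x + 5)^3
  λ = -3: largest Jordan block has size 2, contributing (x + 3)^2

So m_A(x) = (x + 3)^2*(x + 5)^3 = x^5 + 21*x^4 + 174*x^3 + 710*x^2 + 1425*x + 1125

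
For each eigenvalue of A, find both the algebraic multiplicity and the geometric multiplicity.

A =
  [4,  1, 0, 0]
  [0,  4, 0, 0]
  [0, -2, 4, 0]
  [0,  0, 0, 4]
λ = 4: alg = 4, geom = 3

Step 1 — factor the characteristic polynomial to read off the algebraic multiplicities:
  χ_A(x) = (x - 4)^4

Step 2 — compute geometric multiplicities via the rank-nullity identity g(λ) = n − rank(A − λI):
  rank(A − (4)·I) = 1, so dim ker(A − (4)·I) = n − 1 = 3

Summary:
  λ = 4: algebraic multiplicity = 4, geometric multiplicity = 3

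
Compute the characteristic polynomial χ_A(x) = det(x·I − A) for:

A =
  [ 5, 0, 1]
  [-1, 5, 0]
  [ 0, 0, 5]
x^3 - 15*x^2 + 75*x - 125

Expanding det(x·I − A) (e.g. by cofactor expansion or by noting that A is similar to its Jordan form J, which has the same characteristic polynomial as A) gives
  χ_A(x) = x^3 - 15*x^2 + 75*x - 125
which factors as (x - 5)^3. The eigenvalues (with algebraic multiplicities) are λ = 5 with multiplicity 3.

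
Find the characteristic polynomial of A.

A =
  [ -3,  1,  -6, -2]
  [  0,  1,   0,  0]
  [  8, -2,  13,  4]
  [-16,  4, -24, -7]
x^4 - 4*x^3 + 6*x^2 - 4*x + 1

Expanding det(x·I − A) (e.g. by cofactor expansion or by noting that A is similar to its Jordan form J, which has the same characteristic polynomial as A) gives
  χ_A(x) = x^4 - 4*x^3 + 6*x^2 - 4*x + 1
which factors as (x - 1)^4. The eigenvalues (with algebraic multiplicities) are λ = 1 with multiplicity 4.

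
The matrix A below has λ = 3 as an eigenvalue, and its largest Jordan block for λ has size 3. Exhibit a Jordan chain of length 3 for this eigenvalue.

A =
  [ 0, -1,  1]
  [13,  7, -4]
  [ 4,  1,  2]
A Jordan chain for λ = 3 of length 3:
v_1 = (0, -3, -3)ᵀ
v_2 = (-3, 13, 4)ᵀ
v_3 = (1, 0, 0)ᵀ

Let N = A − (3)·I. We want v_3 with N^3 v_3 = 0 but N^2 v_3 ≠ 0; then v_{j-1} := N · v_j for j = 3, …, 2.

Pick v_3 = (1, 0, 0)ᵀ.
Then v_2 = N · v_3 = (-3, 13, 4)ᵀ.
Then v_1 = N · v_2 = (0, -3, -3)ᵀ.

Sanity check: (A − (3)·I) v_1 = (0, 0, 0)ᵀ = 0. ✓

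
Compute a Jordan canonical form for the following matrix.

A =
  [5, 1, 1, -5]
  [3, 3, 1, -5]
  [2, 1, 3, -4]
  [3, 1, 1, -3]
J_3(2) ⊕ J_1(2)

The characteristic polynomial is
  det(x·I − A) = x^4 - 8*x^3 + 24*x^2 - 32*x + 16 = (x - 2)^4

Eigenvalues and multiplicities (the geometric multiplicity of λ is n − rank(A − λI), which equals the number of Jordan blocks for λ):
  λ = 2: algebraic multiplicity = 4, geometric multiplicity = 2

Determining the block sizes for each eigenvalue:
  λ = 2: with am = 4 and gm = 2, the partition is not yet determined (e.g. several partitions of 4 into 2 parts exist). Let N = A − (2)·I. Computing rank(N^1) = 2, rank(N^2) = 1, rank(N^3) = 0; the number of blocks of size ≥ j is rank(N^{j−1}) − rank(N^j), giving [2, 1, 1]. So we have 1 block(s) of size 3, 1 block(s) of size 1 → block sizes [3, 1]

Assembling the blocks gives a Jordan form
J =
  [2, 1, 0, 0]
  [0, 2, 1, 0]
  [0, 0, 2, 0]
  [0, 0, 0, 2]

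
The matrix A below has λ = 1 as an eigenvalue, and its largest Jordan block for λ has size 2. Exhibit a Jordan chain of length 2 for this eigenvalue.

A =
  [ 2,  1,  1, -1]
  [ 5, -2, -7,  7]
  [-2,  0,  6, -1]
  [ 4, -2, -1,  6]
A Jordan chain for λ = 1 of length 2:
v_1 = (1, -3, 0, -2)ᵀ
v_2 = (0, 1, 0, 0)ᵀ

Let N = A − (1)·I. We want v_2 with N^2 v_2 = 0 but N^1 v_2 ≠ 0; then v_{j-1} := N · v_j for j = 2, …, 2.

Pick v_2 = (0, 1, 0, 0)ᵀ.
Then v_1 = N · v_2 = (1, -3, 0, -2)ᵀ.

Sanity check: (A − (1)·I) v_1 = (0, 0, 0, 0)ᵀ = 0. ✓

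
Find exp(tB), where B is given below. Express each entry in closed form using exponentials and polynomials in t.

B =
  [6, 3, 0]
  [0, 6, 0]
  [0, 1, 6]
e^{tB} =
  [exp(6*t), 3*t*exp(6*t), 0]
  [0, exp(6*t), 0]
  [0, t*exp(6*t), exp(6*t)]

Strategy: write B = P · J · P⁻¹ where J is a Jordan canonical form, so e^{tB} = P · e^{tJ} · P⁻¹, and e^{tJ} can be computed block-by-block.

B has Jordan form
J =
  [6, 1, 0]
  [0, 6, 0]
  [0, 0, 6]
(up to reordering of blocks).

Per-block formulas:
  For a 1×1 block at λ = 6: exp(t · [6]) = [e^(6t)].
  For a 2×2 Jordan block J_2(6): exp(t · J_2(6)) = e^(6t)·(I + t·N), where N is the 2×2 nilpotent shift.

After assembling e^{tJ} and conjugating by P, we get:

e^{tB} =
  [exp(6*t), 3*t*exp(6*t), 0]
  [0, exp(6*t), 0]
  [0, t*exp(6*t), exp(6*t)]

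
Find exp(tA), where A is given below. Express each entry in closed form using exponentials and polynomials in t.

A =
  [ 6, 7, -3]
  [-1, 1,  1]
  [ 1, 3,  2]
e^{tA} =
  [-t^2*exp(3*t)/2 + 3*t*exp(3*t) + exp(3*t), -t^2*exp(3*t) + 7*t*exp(3*t), t^2*exp(3*t)/2 - 3*t*exp(3*t)]
  [-t*exp(3*t), -2*t*exp(3*t) + exp(3*t), t*exp(3*t)]
  [-t^2*exp(3*t)/2 + t*exp(3*t), -t^2*exp(3*t) + 3*t*exp(3*t), t^2*exp(3*t)/2 - t*exp(3*t) + exp(3*t)]

Strategy: write A = P · J · P⁻¹ where J is a Jordan canonical form, so e^{tA} = P · e^{tJ} · P⁻¹, and e^{tJ} can be computed block-by-block.

A has Jordan form
J =
  [3, 1, 0]
  [0, 3, 1]
  [0, 0, 3]
(up to reordering of blocks).

Per-block formulas:
  For a 3×3 Jordan block J_3(3): exp(t · J_3(3)) = e^(3t)·(I + t·N + (t^2/2)·N^2), where N is the 3×3 nilpotent shift.

After assembling e^{tJ} and conjugating by P, we get:

e^{tA} =
  [-t^2*exp(3*t)/2 + 3*t*exp(3*t) + exp(3*t), -t^2*exp(3*t) + 7*t*exp(3*t), t^2*exp(3*t)/2 - 3*t*exp(3*t)]
  [-t*exp(3*t), -2*t*exp(3*t) + exp(3*t), t*exp(3*t)]
  [-t^2*exp(3*t)/2 + t*exp(3*t), -t^2*exp(3*t) + 3*t*exp(3*t), t^2*exp(3*t)/2 - t*exp(3*t) + exp(3*t)]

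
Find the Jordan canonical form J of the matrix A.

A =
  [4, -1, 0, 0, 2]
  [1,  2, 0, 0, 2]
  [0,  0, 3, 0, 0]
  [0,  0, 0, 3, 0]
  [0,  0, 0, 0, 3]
J_2(3) ⊕ J_1(3) ⊕ J_1(3) ⊕ J_1(3)

The characteristic polynomial is
  det(x·I − A) = x^5 - 15*x^4 + 90*x^3 - 270*x^2 + 405*x - 243 = (x - 3)^5

Eigenvalues and multiplicities (the geometric multiplicity of λ is n − rank(A − λI), which equals the number of Jordan blocks for λ):
  λ = 3: algebraic multiplicity = 5, geometric multiplicity = 4

Determining the block sizes for each eigenvalue:
  λ = 3: 4 blocks summing to 5 forces exactly one block of size 2 and the rest size 1 → block sizes [2, 1, 1, 1]

Assembling the blocks gives a Jordan form
J =
  [3, 1, 0, 0, 0]
  [0, 3, 0, 0, 0]
  [0, 0, 3, 0, 0]
  [0, 0, 0, 3, 0]
  [0, 0, 0, 0, 3]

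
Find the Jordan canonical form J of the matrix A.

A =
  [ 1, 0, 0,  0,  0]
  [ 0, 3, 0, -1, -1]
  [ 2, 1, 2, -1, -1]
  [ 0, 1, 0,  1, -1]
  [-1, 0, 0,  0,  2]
J_1(1) ⊕ J_2(2) ⊕ J_1(2) ⊕ J_1(2)

The characteristic polynomial is
  det(x·I − A) = x^5 - 9*x^4 + 32*x^3 - 56*x^2 + 48*x - 16 = (x - 2)^4*(x - 1)

Eigenvalues and multiplicities (the geometric multiplicity of λ is n − rank(A − λI), which equals the number of Jordan blocks for λ):
  λ = 1: algebraic multiplicity = 1, geometric multiplicity = 1
  λ = 2: algebraic multiplicity = 4, geometric multiplicity = 3

Determining the block sizes for each eigenvalue:
  λ = 1: one block (gm = 1), so the single block has size am = 1 → block sizes [1]
  λ = 2: 3 blocks summing to 4 forces exactly one block of size 2 and the rest size 1 → block sizes [2, 1, 1]

Assembling the blocks gives a Jordan form
J =
  [1, 0, 0, 0, 0]
  [0, 2, 1, 0, 0]
  [0, 0, 2, 0, 0]
  [0, 0, 0, 2, 0]
  [0, 0, 0, 0, 2]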